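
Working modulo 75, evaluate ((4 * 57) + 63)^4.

4 * 57 = 228 ≡ 3 (mod 75)
3 + 63 = 66
(66)^4 ≡ 36 (mod 75)

36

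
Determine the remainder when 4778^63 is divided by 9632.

7008

Compute successive squares:
63 in binary is 111111, i.e. 63 = 32 + 16 + 8 + 4 + 2 + 1.
4778^1 ≡ 4778 (mod 9632)
4778^2 ≡ 4778^2 = 22829284 ≡ 1444 (mod 9632)
4778^4 ≡ 1444^2 = 2085136 ≡ 4624 (mod 9632)
4778^8 ≡ 4624^2 = 21381376 ≡ 7968 (mod 9632)
4778^16 ≡ 7968^2 = 63489024 ≡ 4512 (mod 9632)
4778^32 ≡ 4512^2 = 20358144 ≡ 5728 (mod 9632)
4778^63 = 4778^32 * 4778^16 * 4778^8 * 4778^4 * 4778^2 * 4778^1 ≡ 5728 * 4512 * 7968 * 4624 * 1444 * 4778 (mod 9632).
Accumulate the product:
5728 * 4512 = 25844736 ≡ 2080
2080 * 7968 = 16573440 ≡ 6400
6400 * 4624 = 29593600 ≡ 4096
4096 * 1444 = 5914624 ≡ 576
576 * 4778 = 2752128 ≡ 7008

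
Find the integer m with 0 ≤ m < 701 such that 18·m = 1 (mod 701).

39

Apply the Euclidean algorithm and back-substitute:
701 = 38·18 + 17
18 = 1·17 + 1
17 = 17·1 + 0
gcd(18, 701) = 1, so the inverse exists.
Bézout: 1 = −1·701 + 39·18.
So 18⁻¹ ≡ 39 (mod 701).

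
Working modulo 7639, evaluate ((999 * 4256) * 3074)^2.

3530

999 * 4256 = 4251744 ≡ 4460 (mod 7639)
4460 * 3074 = 13710040 ≡ 5674 (mod 7639)
(5674)^2 ≡ 3530 (mod 7639)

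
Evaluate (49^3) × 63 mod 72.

63

(49)^3 ≡ 1 (mod 72)
1 × 63 = 63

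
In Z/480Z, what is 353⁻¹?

257

Run the extended Euclidean algorithm:
480 = 1·353 + 127
353 = 2·127 + 99
127 = 1·99 + 28
99 = 3·28 + 15
28 = 1·15 + 13
15 = 1·13 + 2
13 = 6·2 + 1
2 = 2·1 + 0
gcd(353, 480) = 1, so the inverse exists.
Back-substitute for 1:
1 = 1·13 − 6·2
  = −6·15 + 7·13
  = 7·28 − 13·15
  = −13·99 + 46·28
  = 46·127 − 59·99
  = −59·353 + 164·127
  = 164·480 − 223·353
So 353⁻¹ ≡ −223 ≡ 257 (mod 480).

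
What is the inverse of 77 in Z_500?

13

Run the extended Euclidean algorithm:
500 = 6·77 + 38
77 = 2·38 + 1
38 = 38·1 + 0
gcd(77, 500) = 1, so the inverse exists.
Back-substitute for 1:
1 = 1·77 − 2·38
  = −2·500 + 13·77
So 77⁻¹ ≡ 13 (mod 500).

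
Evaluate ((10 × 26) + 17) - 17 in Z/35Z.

10 × 26 = 260 ≡ 15 (mod 35)
15 + 17 = 32
32 - 17 = 15

15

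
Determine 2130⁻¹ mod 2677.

By the extended Euclidean algorithm:
2677 = 1·2130 + 547
2130 = 3·547 + 489
547 = 1·489 + 58
489 = 8·58 + 25
58 = 2·25 + 8
25 = 3·8 + 1
8 = 8·1 + 0
gcd(2130, 2677) = 1, so the inverse exists.
Back-substitute for 1:
1 = 1·25 − 3·8
  = −3·58 + 7·25
  = 7·489 − 59·58
  = −59·547 + 66·489
  = 66·2130 − 257·547
  = −257·2677 + 323·2130
So 2130⁻¹ ≡ 323 (mod 2677).

323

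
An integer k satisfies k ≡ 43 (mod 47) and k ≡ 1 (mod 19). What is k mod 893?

47⁻¹ mod 19: 47*17 ≡ 1 (mod 19), so 47⁻¹ ≡ 17.
k = 43 + 47*((1 − 43)*17 mod 19) = 43 + 47*8 = 419.
Check: 419 mod 47 = 43, 419 mod 19 = 1. ✓

419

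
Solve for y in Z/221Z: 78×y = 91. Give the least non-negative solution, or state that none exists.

4

gcd(78, 221) = 13, and 13 | 91, so solutions exist.
Divide through by 13: 6×y mod 17 = 7.
6⁻¹ ≡ 3 (mod 17).
y ≡ 3×7 ≡ 4 (mod 17).
The smallest non-negative solution is y = 4.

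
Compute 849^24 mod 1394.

Using repeated squaring:
24 in binary is 11000, i.e. 24 = 16 + 8.
849^1 ≡ 849 (mod 1394)
849^2 ≡ 849^2 = 720801 ≡ 103 (mod 1394)
849^4 ≡ 103^2 = 10609 ≡ 851 (mod 1394)
849^8 ≡ 851^2 = 724201 ≡ 715 (mod 1394)
849^16 ≡ 715^2 = 511225 ≡ 1021 (mod 1394)
849^24 = 849^16 * 849^8 ≡ 1021 * 715 (mod 1394).
1021 * 715 = 730015 ≡ 953 (mod 1394).

953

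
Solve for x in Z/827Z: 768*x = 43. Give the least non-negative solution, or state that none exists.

gcd(768, 827) = 1, so a unique solution mod 827 exists.
768⁻¹ ≡ 14 (mod 827).
x ≡ 14*43 ≡ 602 (mod 827).

602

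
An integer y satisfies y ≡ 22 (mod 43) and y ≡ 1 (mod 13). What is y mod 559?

43⁻¹ mod 13: 43×10 ≡ 1 (mod 13), so 43⁻¹ ≡ 10.
y = 22 + 43×((1 − 22)×10 mod 13) = 22 + 43×11 = 495.
Check: 495 mod 43 = 22, 495 mod 13 = 1. ✓

495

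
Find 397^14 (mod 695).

169

Using repeated squaring:
14 in binary is 1110, i.e. 14 = 8 + 4 + 2.
397^1 ≡ 397 (mod 695)
397^2 ≡ 397^2 = 157609 ≡ 539 (mod 695)
397^4 ≡ 539^2 = 290521 ≡ 11 (mod 695)
397^8 ≡ 11^2 = 121 (mod 695)
397^14 = 397^8 · 397^4 · 397^2 ≡ 121 · 11 · 539 (mod 695).
Accumulate the product:
121 · 11 = 1331 ≡ 636
636 · 539 = 342804 ≡ 169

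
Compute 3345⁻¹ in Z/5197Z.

By the extended Euclidean algorithm:
5197 = 1×3345 + 1852
3345 = 1×1852 + 1493
1852 = 1×1493 + 359
1493 = 4×359 + 57
359 = 6×57 + 17
57 = 3×17 + 6
17 = 2×6 + 5
6 = 1×5 + 1
5 = 5×1 + 0
gcd(3345, 5197) = 1, so the inverse exists.
Back-substitute for 1:
1 = 1×6 − 1×5
  = −1×17 + 3×6
  = 3×57 − 10×17
  = −10×359 + 63×57
  = 63×1493 − 262×359
  = −262×1852 + 325×1493
  = 325×3345 − 587×1852
  = −587×5197 + 912×3345
So 3345⁻¹ ≡ 912 (mod 5197).

912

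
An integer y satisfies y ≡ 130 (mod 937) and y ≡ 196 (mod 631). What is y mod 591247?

937⁻¹ mod 631: 937*332 ≡ 1 (mod 631), so 937⁻¹ ≡ 332.
y = 130 + 937*((196 − 130)*332 mod 631) = 130 + 937*458 = 429276.
Check: 429276 mod 937 = 130, 429276 mod 631 = 196. ✓

429276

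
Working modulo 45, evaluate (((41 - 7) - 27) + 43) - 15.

41 - 7 = 34
34 - 27 = 7
7 + 43 = 50 ≡ 5 (mod 45)
5 - 15 = -10 ≡ 35 (mod 45)

35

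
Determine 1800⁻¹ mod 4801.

Apply the Euclidean algorithm and back-substitute:
4801 = 2·1800 + 1201
1800 = 1·1201 + 599
1201 = 2·599 + 3
599 = 199·3 + 2
3 = 1·2 + 1
2 = 2·1 + 0
gcd(1800, 4801) = 1, so the inverse exists.
Back-substitute for 1:
1 = 1·3 − 1·2
  = −1·599 + 200·3
  = 200·1201 − 401·599
  = −401·1800 + 601·1201
  = 601·4801 − 1603·1800
So 1800⁻¹ ≡ −1603 ≡ 3198 (mod 4801).

3198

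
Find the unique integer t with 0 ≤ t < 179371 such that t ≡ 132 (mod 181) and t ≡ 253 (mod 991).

181⁻¹ mod 991: 181*772 ≡ 1 (mod 991), so 181⁻¹ ≡ 772.
t = 132 + 181*((253 − 132)*772 mod 991) = 132 + 181*258 = 46830.
Check: 46830 mod 181 = 132, 46830 mod 991 = 253. ✓

46830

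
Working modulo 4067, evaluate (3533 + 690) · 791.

3533 + 690 = 4223 ≡ 156 (mod 4067)
156 · 791 = 123396 ≡ 1386 (mod 4067)

1386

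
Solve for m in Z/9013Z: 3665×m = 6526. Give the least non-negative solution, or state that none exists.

501

gcd(3665, 9013) = 1, so a unique solution mod 9013 exists.
3665⁻¹ ≡ 3979 (mod 9013).
m ≡ 3979×6526 ≡ 501 (mod 9013).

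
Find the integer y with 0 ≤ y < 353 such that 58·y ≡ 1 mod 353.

140

By the extended Euclidean algorithm:
353 = 6·58 + 5
58 = 11·5 + 3
5 = 1·3 + 2
3 = 1·2 + 1
2 = 2·1 + 0
gcd(58, 353) = 1, so the inverse exists.
Back-substitute for 1:
1 = 1·3 − 1·2
  = −1·5 + 2·3
  = 2·58 − 23·5
  = −23·353 + 140·58
So 58⁻¹ ≡ 140 (mod 353).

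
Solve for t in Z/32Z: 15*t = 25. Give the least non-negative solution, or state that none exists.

23

gcd(15, 32) = 1, so a unique solution mod 32 exists.
15⁻¹ ≡ 15 (mod 32).
t ≡ 15*25 ≡ 23 (mod 32).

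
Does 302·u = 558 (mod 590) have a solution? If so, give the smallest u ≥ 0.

gcd(302, 590) = 2, and 2 | 558, so solutions exist.
Divide through by 2: 151·u ≡ 279 mod 295.
151⁻¹ ≡ 211 (mod 295).
u ≡ 211·279 ≡ 164 (mod 295).
The smallest non-negative solution is u = 164.

164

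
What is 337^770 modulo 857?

770 in binary is 1100000010, i.e. 770 = 512 + 256 + 2.
337^1 ≡ 337 (mod 857)
337^2 ≡ 337^2 = 113569 ≡ 445 (mod 857)
337^4 ≡ 445^2 = 198025 ≡ 58 (mod 857)
337^8 ≡ 58^2 = 3364 ≡ 793 (mod 857)
337^16 ≡ 793^2 = 628849 ≡ 668 (mod 857)
337^32 ≡ 668^2 = 446224 ≡ 584 (mod 857)
337^64 ≡ 584^2 = 341056 ≡ 827 (mod 857)
337^128 ≡ 827^2 = 683929 ≡ 43 (mod 857)
337^256 ≡ 43^2 = 1849 ≡ 135 (mod 857)
337^512 ≡ 135^2 = 18225 ≡ 228 (mod 857)
337^770 = 337^512 × 337^256 × 337^2 ≡ 228 × 135 × 445 (mod 857).
Accumulate the product:
228 × 135 = 30780 ≡ 785
785 × 445 = 349325 ≡ 526

526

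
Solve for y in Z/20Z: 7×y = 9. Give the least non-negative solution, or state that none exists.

gcd(7, 20) = 1, so a unique solution mod 20 exists.
7⁻¹ ≡ 3 (mod 20).
y ≡ 3×9 ≡ 7 (mod 20).

7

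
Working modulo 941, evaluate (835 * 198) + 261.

835 * 198 = 165330 ≡ 655 (mod 941)
655 + 261 = 916

916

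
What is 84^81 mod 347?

276

81 in binary is 1010001, i.e. 81 = 64 + 16 + 1.
84^1 ≡ 84 (mod 347)
84^2 ≡ 84^2 = 7056 ≡ 116 (mod 347)
84^4 ≡ 116^2 = 13456 ≡ 270 (mod 347)
84^8 ≡ 270^2 = 72900 ≡ 30 (mod 347)
84^16 ≡ 30^2 = 900 ≡ 206 (mod 347)
84^32 ≡ 206^2 = 42436 ≡ 102 (mod 347)
84^64 ≡ 102^2 = 10404 ≡ 341 (mod 347)
84^81 = 84^64 × 84^16 × 84^1 ≡ 341 × 206 × 84 (mod 347).
Accumulate the product:
341 × 206 = 70246 ≡ 152
152 × 84 = 12768 ≡ 276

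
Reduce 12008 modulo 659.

12008 = 18×659 + 146, so 12008 ≡ 146 (mod 659).

146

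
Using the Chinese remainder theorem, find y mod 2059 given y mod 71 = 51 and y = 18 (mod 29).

1613

71⁻¹ mod 29: 71×9 ≡ 1 (mod 29), so 71⁻¹ ≡ 9.
y = 51 + 71×((18 − 51)×9 mod 29) = 51 + 71×22 = 1613.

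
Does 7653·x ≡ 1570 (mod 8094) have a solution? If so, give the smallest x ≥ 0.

no solution

gcd(7653, 8094) = 3, and 3 does not divide 1570.
So the congruence has no solution.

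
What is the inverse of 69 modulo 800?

Run the extended Euclidean algorithm:
800 = 11·69 + 41
69 = 1·41 + 28
41 = 1·28 + 13
28 = 2·13 + 2
13 = 6·2 + 1
2 = 2·1 + 0
gcd(69, 800) = 1, so the inverse exists.
Bézout: 1 = 32·800 − 371·69.
So 69⁻¹ ≡ −371 ≡ 429 (mod 800).

429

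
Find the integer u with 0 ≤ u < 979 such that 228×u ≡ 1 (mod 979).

979 = 4*228 + 67
228 = 3*67 + 27
67 = 2*27 + 13
27 = 2*13 + 1
13 = 13*1 + 0
gcd(228, 979) = 1, so the inverse exists.
Back-substitute for 1:
1 = 1*27 − 2*13
  = −2*67 + 5*27
  = 5*228 − 17*67
  = −17*979 + 73*228
So 228⁻¹ ≡ 73 (mod 979).

73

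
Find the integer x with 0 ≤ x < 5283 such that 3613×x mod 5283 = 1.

5283 = 1·3613 + 1670
3613 = 2·1670 + 273
1670 = 6·273 + 32
273 = 8·32 + 17
32 = 1·17 + 15
17 = 1·15 + 2
15 = 7·2 + 1
2 = 2·1 + 0
gcd(3613, 5283) = 1, so the inverse exists.
Bézout: 1 = 1694·5283 − 2477·3613.
So 3613⁻¹ ≡ −2477 ≡ 2806 (mod 5283).

2806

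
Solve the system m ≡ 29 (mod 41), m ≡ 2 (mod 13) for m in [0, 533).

275

41⁻¹ mod 13: 41×7 ≡ 1 (mod 13), so 41⁻¹ ≡ 7.
m = 29 + 41×((2 − 29)×7 mod 13) = 29 + 41×6 = 275.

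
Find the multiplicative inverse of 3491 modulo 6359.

6359 = 1·3491 + 2868
3491 = 1·2868 + 623
2868 = 4·623 + 376
623 = 1·376 + 247
376 = 1·247 + 129
247 = 1·129 + 118
129 = 1·118 + 11
118 = 10·11 + 8
11 = 1·8 + 3
8 = 2·3 + 2
3 = 1·2 + 1
2 = 2·1 + 0
gcd(3491, 6359) = 1, so the inverse exists.
Bézout: 1 = 1272·6359 − 2317·3491.
So 3491⁻¹ ≡ −2317 ≡ 4042 (mod 6359).

4042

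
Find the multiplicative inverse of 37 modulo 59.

8

Run the extended Euclidean algorithm:
59 = 1*37 + 22
37 = 1*22 + 15
22 = 1*15 + 7
15 = 2*7 + 1
7 = 7*1 + 0
gcd(37, 59) = 1, so the inverse exists.
Back-substitute for 1:
1 = 1*15 − 2*7
  = −2*22 + 3*15
  = 3*37 − 5*22
  = −5*59 + 8*37
So 37⁻¹ ≡ 8 (mod 59).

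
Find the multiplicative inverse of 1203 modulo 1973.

By the extended Euclidean algorithm:
1973 = 1×1203 + 770
1203 = 1×770 + 433
770 = 1×433 + 337
433 = 1×337 + 96
337 = 3×96 + 49
96 = 1×49 + 47
49 = 1×47 + 2
47 = 23×2 + 1
2 = 2×1 + 0
gcd(1203, 1973) = 1, so the inverse exists.
Bézout: 1 = −589×1973 + 966×1203.
So 1203⁻¹ ≡ 966 (mod 1973).

966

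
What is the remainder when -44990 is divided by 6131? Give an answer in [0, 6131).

-44990 = -8*6131 + 4058, so -44990 ≡ 4058 (mod 6131).

4058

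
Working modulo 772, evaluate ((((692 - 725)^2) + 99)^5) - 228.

300

692 - 725 = -33 ≡ 739 (mod 772)
(739)^2 ≡ 317 (mod 772)
317 + 99 = 416
(416)^5 ≡ 528 (mod 772)
528 - 228 = 300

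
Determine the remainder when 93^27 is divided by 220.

157

27 in binary is 11011, i.e. 27 = 16 + 8 + 2 + 1.
93^1 ≡ 93 (mod 220)
93^2 ≡ 93^2 = 8649 ≡ 69 (mod 220)
93^4 ≡ 69^2 = 4761 ≡ 141 (mod 220)
93^8 ≡ 141^2 = 19881 ≡ 81 (mod 220)
93^16 ≡ 81^2 = 6561 ≡ 181 (mod 220)
93^27 = 93^16 × 93^8 × 93^2 × 93^1 ≡ 181 × 81 × 69 × 93 (mod 220).
Accumulate the product:
181 × 81 = 14661 ≡ 141
141 × 69 = 9729 ≡ 49
49 × 93 = 4557 ≡ 157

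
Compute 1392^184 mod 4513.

184 in binary is 10111000, i.e. 184 = 128 + 32 + 16 + 8.
1392^1 ≡ 1392 (mod 4513)
1392^2 ≡ 1392^2 = 1937664 ≡ 1587 (mod 4513)
1392^4 ≡ 1587^2 = 2518569 ≡ 315 (mod 4513)
1392^8 ≡ 315^2 = 99225 ≡ 4452 (mod 4513)
1392^16 ≡ 4452^2 = 19820304 ≡ 3721 (mod 4513)
1392^32 ≡ 3721^2 = 13845841 ≡ 4470 (mod 4513)
1392^64 ≡ 4470^2 = 19980900 ≡ 1849 (mod 4513)
1392^128 ≡ 1849^2 = 3418801 ≡ 2460 (mod 4513)
1392^184 = 1392^128 * 1392^32 * 1392^16 * 1392^8 ≡ 2460 * 4470 * 3721 * 4452 (mod 4513).
Accumulate the product:
2460 * 4470 = 10996200 ≡ 2532
2532 * 3721 = 9421572 ≡ 2941
2941 * 4452 = 13093332 ≡ 1119

1119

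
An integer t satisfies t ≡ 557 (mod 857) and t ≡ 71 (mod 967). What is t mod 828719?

19411

857⁻¹ mod 967: 857*378 ≡ 1 (mod 967), so 857⁻¹ ≡ 378.
t = 557 + 857*((71 − 557)*378 mod 967) = 557 + 857*22 = 19411.
Check: 19411 mod 857 = 557, 19411 mod 967 = 71. ✓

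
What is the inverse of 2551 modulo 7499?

1120

By the extended Euclidean algorithm:
7499 = 2×2551 + 2397
2551 = 1×2397 + 154
2397 = 15×154 + 87
154 = 1×87 + 67
87 = 1×67 + 20
67 = 3×20 + 7
20 = 2×7 + 6
7 = 1×6 + 1
6 = 6×1 + 0
gcd(2551, 7499) = 1, so the inverse exists.
Bézout: 1 = −381×7499 + 1120×2551.
So 2551⁻¹ ≡ 1120 (mod 7499).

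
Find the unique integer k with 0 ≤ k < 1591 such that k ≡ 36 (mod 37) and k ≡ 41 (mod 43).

1331

37⁻¹ mod 43: 37·7 ≡ 1 (mod 43), so 37⁻¹ ≡ 7.
k = 36 + 37·((41 − 36)·7 mod 43) = 36 + 37·35 = 1331.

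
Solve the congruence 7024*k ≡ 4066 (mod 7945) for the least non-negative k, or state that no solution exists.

gcd(7024, 7945) = 1, so a unique solution mod 7945 exists.
7024⁻¹ ≡ 7229 (mod 7945).
k ≡ 7229*4066 ≡ 4559 (mod 7945).

4559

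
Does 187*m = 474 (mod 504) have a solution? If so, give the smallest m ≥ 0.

78

gcd(187, 504) = 1, so a unique solution mod 504 exists.
187⁻¹ ≡ 283 (mod 504).
m ≡ 283*474 ≡ 78 (mod 504).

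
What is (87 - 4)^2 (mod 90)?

87 - 4 = 83
(83)^2 ≡ 49 (mod 90)

49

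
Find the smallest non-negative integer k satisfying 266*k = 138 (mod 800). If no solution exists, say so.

gcd(266, 800) = 2, and 2 | 138, so solutions exist.
Divide through by 2: 133*k ≡ 69 (mod 400).
133⁻¹ ≡ 397 (mod 400).
k ≡ 397*69 ≡ 193 (mod 400).
The smallest non-negative solution is k = 193.

193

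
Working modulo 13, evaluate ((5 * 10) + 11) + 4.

0

5 * 10 = 50 ≡ 11 (mod 13)
11 + 11 = 22 ≡ 9 (mod 13)
9 + 4 = 13 ≡ 0 (mod 13)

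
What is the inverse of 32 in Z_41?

Apply the Euclidean algorithm and back-substitute:
41 = 1·32 + 9
32 = 3·9 + 5
9 = 1·5 + 4
5 = 1·4 + 1
4 = 4·1 + 0
gcd(32, 41) = 1, so the inverse exists.
Bézout: 1 = −7·41 + 9·32.
So 32⁻¹ ≡ 9 (mod 41).

9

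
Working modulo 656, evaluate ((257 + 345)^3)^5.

560

257 + 345 = 602
(602)^3 ≡ 632 (mod 656)
(632)^5 ≡ 560 (mod 656)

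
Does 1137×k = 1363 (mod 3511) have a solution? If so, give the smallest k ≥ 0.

3435

gcd(1137, 3511) = 1, so a unique solution mod 3511 exists.
1137⁻¹ ≡ 2563 (mod 3511).
k ≡ 2563×1363 ≡ 3435 (mod 3511).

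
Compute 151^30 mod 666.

151^1 ≡ 151 (mod 666)
151^2 ≡ 151^2 = 22801 ≡ 157 (mod 666)
151^4 ≡ 157^2 = 24649 ≡ 7 (mod 666)
151^8 ≡ 7^2 = 49 (mod 666)
151^16 ≡ 49^2 = 2401 ≡ 403 (mod 666)
151^30 = 151^16 · 151^8 · 151^4 · 151^2 ≡ 403 · 49 · 7 · 157 (mod 666).
Accumulate the product:
403 · 49 = 19747 ≡ 433
433 · 7 = 3031 ≡ 367
367 · 157 = 57619 ≡ 343

343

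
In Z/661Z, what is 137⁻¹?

193

Run the extended Euclidean algorithm:
661 = 4×137 + 113
137 = 1×113 + 24
113 = 4×24 + 17
24 = 1×17 + 7
17 = 2×7 + 3
7 = 2×3 + 1
3 = 3×1 + 0
gcd(137, 661) = 1, so the inverse exists.
Back-substitute for 1:
1 = 1×7 − 2×3
  = −2×17 + 5×7
  = 5×24 − 7×17
  = −7×113 + 33×24
  = 33×137 − 40×113
  = −40×661 + 193×137
So 137⁻¹ ≡ 193 (mod 661).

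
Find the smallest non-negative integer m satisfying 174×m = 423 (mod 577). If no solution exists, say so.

470

gcd(174, 577) = 1, so a unique solution mod 577 exists.
174⁻¹ ≡ 514 (mod 577).
m ≡ 514×423 ≡ 470 (mod 577).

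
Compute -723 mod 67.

-723 = -11*67 + 14, so -723 ≡ 14 (mod 67).

14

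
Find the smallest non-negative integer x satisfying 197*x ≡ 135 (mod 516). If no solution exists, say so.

315

gcd(197, 516) = 1, so a unique solution mod 516 exists.
197⁻¹ ≡ 461 (mod 516).
x ≡ 461*135 ≡ 315 (mod 516).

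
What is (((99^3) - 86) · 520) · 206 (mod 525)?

(99)^3 ≡ 99 (mod 525)
99 - 86 = 13
13 · 520 = 6760 ≡ 460 (mod 525)
460 · 206 = 94760 ≡ 260 (mod 525)

260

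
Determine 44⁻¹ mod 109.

By the extended Euclidean algorithm:
109 = 2×44 + 21
44 = 2×21 + 2
21 = 10×2 + 1
2 = 2×1 + 0
gcd(44, 109) = 1, so the inverse exists.
Bézout: 1 = 21×109 − 52×44.
So 44⁻¹ ≡ −52 ≡ 57 (mod 109).

57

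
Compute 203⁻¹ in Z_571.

Apply the Euclidean algorithm and back-substitute:
571 = 2*203 + 165
203 = 1*165 + 38
165 = 4*38 + 13
38 = 2*13 + 12
13 = 1*12 + 1
12 = 12*1 + 0
gcd(203, 571) = 1, so the inverse exists.
Bézout: 1 = 16*571 − 45*203.
So 203⁻¹ ≡ −45 ≡ 526 (mod 571).

526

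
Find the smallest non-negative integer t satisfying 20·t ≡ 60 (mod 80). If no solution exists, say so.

3

gcd(20, 80) = 20, and 20 | 60, so solutions exist.
Divide through by 20: 1·t = 3 (mod 4).
1⁻¹ ≡ 1 (mod 4).
t ≡ 1·3 ≡ 3 (mod 4).
The smallest non-negative solution is t = 3.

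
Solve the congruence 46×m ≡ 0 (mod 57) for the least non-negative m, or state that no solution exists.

0

gcd(46, 57) = 1, so a unique solution mod 57 exists.
46⁻¹ ≡ 31 (mod 57).
m ≡ 31×0 ≡ 0 (mod 57).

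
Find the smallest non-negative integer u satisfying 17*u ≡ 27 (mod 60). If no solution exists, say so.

gcd(17, 60) = 1, so a unique solution mod 60 exists.
17⁻¹ ≡ 53 (mod 60).
u ≡ 53*27 ≡ 51 (mod 60).

51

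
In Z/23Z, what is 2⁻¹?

23 = 11*2 + 1
2 = 2*1 + 0
gcd(2, 23) = 1, so the inverse exists.
Bézout: 1 = 1*23 − 11*2.
So 2⁻¹ ≡ −11 ≡ 12 (mod 23).

12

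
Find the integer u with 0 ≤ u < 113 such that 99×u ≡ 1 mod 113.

8

By the extended Euclidean algorithm:
113 = 1×99 + 14
99 = 7×14 + 1
14 = 14×1 + 0
gcd(99, 113) = 1, so the inverse exists.
Bézout: 1 = −7×113 + 8×99.
So 99⁻¹ ≡ 8 (mod 113).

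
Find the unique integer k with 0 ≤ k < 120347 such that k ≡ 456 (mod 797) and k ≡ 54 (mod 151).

797⁻¹ mod 151: 797*18 ≡ 1 (mod 151), so 797⁻¹ ≡ 18.
k = 456 + 797*((54 − 456)*18 mod 151) = 456 + 797*12 = 10020.

10020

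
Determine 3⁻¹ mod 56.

19

Run the extended Euclidean algorithm:
56 = 18*3 + 2
3 = 1*2 + 1
2 = 2*1 + 0
gcd(3, 56) = 1, so the inverse exists.
Bézout: 1 = −1*56 + 19*3.
So 3⁻¹ ≡ 19 (mod 56).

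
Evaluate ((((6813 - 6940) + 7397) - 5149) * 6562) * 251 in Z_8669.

2220

6813 - 6940 = -127 ≡ 8542 (mod 8669)
8542 + 7397 = 15939 ≡ 7270 (mod 8669)
7270 - 5149 = 2121
2121 * 6562 = 13918002 ≡ 4257 (mod 8669)
4257 * 251 = 1068507 ≡ 2220 (mod 8669)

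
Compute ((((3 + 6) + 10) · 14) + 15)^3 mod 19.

12

3 + 6 = 9
9 + 10 = 19 ≡ 0 (mod 19)
0 · 14 = 0
0 + 15 = 15
(15)^3 ≡ 12 (mod 19)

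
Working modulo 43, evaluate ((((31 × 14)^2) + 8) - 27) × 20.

31 × 14 = 434 ≡ 4 (mod 43)
(4)^2 ≡ 16 (mod 43)
16 + 8 = 24
24 - 27 = -3 ≡ 40 (mod 43)
40 × 20 = 800 ≡ 26 (mod 43)

26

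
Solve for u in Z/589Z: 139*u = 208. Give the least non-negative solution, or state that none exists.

421

gcd(139, 589) = 1, so a unique solution mod 589 exists.
139⁻¹ ≡ 339 (mod 589).
u ≡ 339*208 ≡ 421 (mod 589).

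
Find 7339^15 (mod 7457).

2300

7339^1 ≡ 7339 (mod 7457)
7339^2 ≡ 7339^2 = 53860921 ≡ 6467 (mod 7457)
7339^4 ≡ 6467^2 = 41822089 ≡ 3233 (mod 7457)
7339^8 ≡ 3233^2 = 10452289 ≡ 5032 (mod 7457)
7339^15 = 7339^8 × 7339^4 × 7339^2 × 7339^1 ≡ 5032 × 3233 × 6467 × 7339 (mod 7457).
Accumulate the product:
5032 × 3233 = 16268456 ≡ 4739
4739 × 6467 = 30647113 ≡ 6300
6300 × 7339 = 46235700 ≡ 2300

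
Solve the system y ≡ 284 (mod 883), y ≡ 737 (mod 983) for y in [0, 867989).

786154

883⁻¹ mod 983: 883*462 ≡ 1 (mod 983), so 883⁻¹ ≡ 462.
y = 284 + 883*((737 − 284)*462 mod 983) = 284 + 883*890 = 786154.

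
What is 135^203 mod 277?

203 in binary is 11001011, i.e. 203 = 128 + 64 + 8 + 2 + 1.
135^1 ≡ 135 (mod 277)
135^2 ≡ 135^2 = 18225 ≡ 220 (mod 277)
135^4 ≡ 220^2 = 48400 ≡ 202 (mod 277)
135^8 ≡ 202^2 = 40804 ≡ 85 (mod 277)
135^16 ≡ 85^2 = 7225 ≡ 23 (mod 277)
135^32 ≡ 23^2 = 529 ≡ 252 (mod 277)
135^64 ≡ 252^2 = 63504 ≡ 71 (mod 277)
135^128 ≡ 71^2 = 5041 ≡ 55 (mod 277)
135^203 = 135^128 * 135^64 * 135^8 * 135^2 * 135^1 ≡ 55 * 71 * 85 * 220 * 135 (mod 277).
Accumulate the product:
55 * 71 = 3905 ≡ 27
27 * 85 = 2295 ≡ 79
79 * 220 = 17380 ≡ 206
206 * 135 = 27810 ≡ 110

110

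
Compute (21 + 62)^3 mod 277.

59

21 + 62 = 83
(83)^3 ≡ 59 (mod 277)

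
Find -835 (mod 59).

-835 = -15*59 + 50, so -835 ≡ 50 (mod 59).

50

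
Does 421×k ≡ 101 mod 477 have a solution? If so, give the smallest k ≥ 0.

gcd(421, 477) = 1, so a unique solution mod 477 exists.
421⁻¹ ≡ 247 (mod 477).
k ≡ 247×101 ≡ 143 (mod 477).

143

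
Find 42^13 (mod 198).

36

Compute successive squares:
13 in binary is 1101, i.e. 13 = 8 + 4 + 1.
42^1 ≡ 42 (mod 198)
42^2 ≡ 42^2 = 1764 ≡ 180 (mod 198)
42^4 ≡ 180^2 = 32400 ≡ 126 (mod 198)
42^8 ≡ 126^2 = 15876 ≡ 36 (mod 198)
42^13 = 42^8 * 42^4 * 42^1 ≡ 36 * 126 * 42 (mod 198).
Accumulate the product:
36 * 126 = 4536 ≡ 180
180 * 42 = 7560 ≡ 36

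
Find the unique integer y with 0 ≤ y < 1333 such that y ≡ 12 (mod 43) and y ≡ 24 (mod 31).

43⁻¹ mod 31: 43×13 ≡ 1 (mod 31), so 43⁻¹ ≡ 13.
y = 12 + 43×((24 − 12)×13 mod 31) = 12 + 43×1 = 55.
Check: 55 mod 43 = 12, 55 mod 31 = 24. ✓

55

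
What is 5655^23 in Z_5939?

224

23 in binary is 10111, i.e. 23 = 16 + 4 + 2 + 1.
5655^1 ≡ 5655 (mod 5939)
5655^2 ≡ 5655^2 = 31979025 ≡ 3449 (mod 5939)
5655^4 ≡ 3449^2 = 11895601 ≡ 5723 (mod 5939)
5655^8 ≡ 5723^2 = 32752729 ≡ 5083 (mod 5939)
5655^16 ≡ 5083^2 = 25836889 ≡ 2239 (mod 5939)
5655^23 = 5655^16 · 5655^4 · 5655^2 · 5655^1 ≡ 2239 · 5723 · 3449 · 5655 (mod 5939).
Accumulate the product:
2239 · 5723 = 12813797 ≡ 3374
3374 · 3449 = 11636926 ≡ 2425
2425 · 5655 = 13713375 ≡ 224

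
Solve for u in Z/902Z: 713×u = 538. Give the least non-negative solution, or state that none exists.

336

gcd(713, 902) = 1, so a unique solution mod 902 exists.
713⁻¹ ≡ 797 (mod 902).
u ≡ 797×538 ≡ 336 (mod 902).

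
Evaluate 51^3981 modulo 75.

Using repeated squaring:
51^1 ≡ 51 (mod 75)
51^2 ≡ 51^2 = 2601 ≡ 51 (mod 75)
51^4 ≡ 51^2 = 2601 ≡ 51 (mod 75)
51^8 ≡ 51^2 = 2601 ≡ 51 (mod 75)
51^16 ≡ 51^2 = 2601 ≡ 51 (mod 75)
51^32 ≡ 51^2 = 2601 ≡ 51 (mod 75)
51^64 ≡ 51^2 = 2601 ≡ 51 (mod 75)
51^128 ≡ 51^2 = 2601 ≡ 51 (mod 75)
51^256 ≡ 51^2 = 2601 ≡ 51 (mod 75)
51^512 ≡ 51^2 = 2601 ≡ 51 (mod 75)
51^1024 ≡ 51^2 = 2601 ≡ 51 (mod 75)
51^2048 ≡ 51^2 = 2601 ≡ 51 (mod 75)
51^3981 = 51^2048 × 51^1024 × 51^512 × 51^256 × 51^128 × 51^8 × 51^4 × 51^1 ≡ 51 × 51 × 51 × 51 × 51 × 51 × 51 × 51 (mod 75).
Accumulate the product:
51 × 51 = 2601 ≡ 51
51 × 51 = 2601 ≡ 51
51 × 51 = 2601 ≡ 51
51 × 51 = 2601 ≡ 51
51 × 51 = 2601 ≡ 51
51 × 51 = 2601 ≡ 51
51 × 51 = 2601 ≡ 51

51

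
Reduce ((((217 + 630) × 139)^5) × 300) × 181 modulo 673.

43

217 + 630 = 847 ≡ 174 (mod 673)
174 × 139 = 24186 ≡ 631 (mod 673)
(631)^5 ≡ 657 (mod 673)
657 × 300 = 197100 ≡ 584 (mod 673)
584 × 181 = 105704 ≡ 43 (mod 673)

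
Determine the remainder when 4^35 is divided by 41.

By square-and-multiply:
4^1 ≡ 4 (mod 41)
4^2 ≡ 4^2 = 16 (mod 41)
4^4 ≡ 16^2 = 256 ≡ 10 (mod 41)
4^8 ≡ 10^2 = 100 ≡ 18 (mod 41)
4^16 ≡ 18^2 = 324 ≡ 37 (mod 41)
4^32 ≡ 37^2 = 1369 ≡ 16 (mod 41)
4^35 = 4^32 * 4^2 * 4^1 ≡ 16 * 16 * 4 (mod 41).
Accumulate the product:
16 * 16 = 256 ≡ 10
10 * 4 = 40

40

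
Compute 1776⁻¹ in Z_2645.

By the extended Euclidean algorithm:
2645 = 1*1776 + 869
1776 = 2*869 + 38
869 = 22*38 + 33
38 = 1*33 + 5
33 = 6*5 + 3
5 = 1*3 + 2
3 = 1*2 + 1
2 = 2*1 + 0
gcd(1776, 2645) = 1, so the inverse exists.
Back-substitute for 1:
1 = 1*3 − 1*2
  = −1*5 + 2*3
  = 2*33 − 13*5
  = −13*38 + 15*33
  = 15*869 − 343*38
  = −343*1776 + 701*869
  = 701*2645 − 1044*1776
So 1776⁻¹ ≡ −1044 ≡ 1601 (mod 2645).

1601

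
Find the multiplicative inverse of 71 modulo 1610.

771

Apply the Euclidean algorithm and back-substitute:
1610 = 22×71 + 48
71 = 1×48 + 23
48 = 2×23 + 2
23 = 11×2 + 1
2 = 2×1 + 0
gcd(71, 1610) = 1, so the inverse exists.
Bézout: 1 = −34×1610 + 771×71.
So 71⁻¹ ≡ 771 (mod 1610).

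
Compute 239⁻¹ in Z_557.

282

By the extended Euclidean algorithm:
557 = 2·239 + 79
239 = 3·79 + 2
79 = 39·2 + 1
2 = 2·1 + 0
gcd(239, 557) = 1, so the inverse exists.
Back-substitute for 1:
1 = 1·79 − 39·2
  = −39·239 + 118·79
  = 118·557 − 275·239
So 239⁻¹ ≡ −275 ≡ 282 (mod 557).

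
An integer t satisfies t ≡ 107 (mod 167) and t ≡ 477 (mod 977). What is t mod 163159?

112832

167⁻¹ mod 977: 167×860 ≡ 1 (mod 977), so 167⁻¹ ≡ 860.
t = 107 + 167×((477 − 107)×860 mod 977) = 107 + 167×675 = 112832.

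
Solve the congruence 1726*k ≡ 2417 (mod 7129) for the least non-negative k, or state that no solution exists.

gcd(1726, 7129) = 1, so a unique solution mod 7129 exists.
1726⁻¹ ≡ 2408 (mod 7129).
k ≡ 2408*2417 ≡ 2872 (mod 7129).

2872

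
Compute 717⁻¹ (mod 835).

By the extended Euclidean algorithm:
835 = 1×717 + 118
717 = 6×118 + 9
118 = 13×9 + 1
9 = 9×1 + 0
gcd(717, 835) = 1, so the inverse exists.
Bézout: 1 = 79×835 − 92×717.
So 717⁻¹ ≡ −92 ≡ 743 (mod 835).

743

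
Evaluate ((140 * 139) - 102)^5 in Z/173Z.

111

140 * 139 = 19460 ≡ 84 (mod 173)
84 - 102 = -18 ≡ 155 (mod 173)
(155)^5 ≡ 111 (mod 173)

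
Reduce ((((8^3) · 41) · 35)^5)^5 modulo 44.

32

(8)^3 ≡ 28 (mod 44)
28 · 41 = 1148 ≡ 4 (mod 44)
4 · 35 = 140 ≡ 8 (mod 44)
(8)^5 ≡ 32 (mod 44)
(32)^5 ≡ 32 (mod 44)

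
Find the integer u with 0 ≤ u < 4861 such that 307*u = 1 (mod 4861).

By the extended Euclidean algorithm:
4861 = 15·307 + 256
307 = 1·256 + 51
256 = 5·51 + 1
51 = 51·1 + 0
gcd(307, 4861) = 1, so the inverse exists.
Bézout: 1 = 6·4861 − 95·307.
So 307⁻¹ ≡ −95 ≡ 4766 (mod 4861).

4766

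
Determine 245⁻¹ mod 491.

By the extended Euclidean algorithm:
491 = 2·245 + 1
245 = 245·1 + 0
gcd(245, 491) = 1, so the inverse exists.
Back-substitute for 1:
1 = 1·491 − 2·245
So 245⁻¹ ≡ −2 ≡ 489 (mod 491).

489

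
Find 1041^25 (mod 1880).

801

Using repeated squaring:
25 in binary is 11001, i.e. 25 = 16 + 8 + 1.
1041^1 ≡ 1041 (mod 1880)
1041^2 ≡ 1041^2 = 1083681 ≡ 801 (mod 1880)
1041^4 ≡ 801^2 = 641601 ≡ 521 (mod 1880)
1041^8 ≡ 521^2 = 271441 ≡ 721 (mod 1880)
1041^16 ≡ 721^2 = 519841 ≡ 961 (mod 1880)
1041^25 = 1041^16 · 1041^8 · 1041^1 ≡ 961 · 721 · 1041 (mod 1880).
Accumulate the product:
961 · 721 = 692881 ≡ 1041
1041 · 1041 = 1083681 ≡ 801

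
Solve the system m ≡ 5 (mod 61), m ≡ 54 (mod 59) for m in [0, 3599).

61⁻¹ mod 59: 61*30 ≡ 1 (mod 59), so 61⁻¹ ≡ 30.
m = 5 + 61*((54 − 5)*30 mod 59) = 5 + 61*54 = 3299.

3299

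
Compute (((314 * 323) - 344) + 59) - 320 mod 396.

233

314 * 323 = 101422 ≡ 46 (mod 396)
46 - 344 = -298 ≡ 98 (mod 396)
98 + 59 = 157
157 - 320 = -163 ≡ 233 (mod 396)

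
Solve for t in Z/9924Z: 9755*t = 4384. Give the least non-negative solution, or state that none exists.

620

gcd(9755, 9924) = 1, so a unique solution mod 9924 exists.
9755⁻¹ ≡ 8867 (mod 9924).
t ≡ 8867*4384 ≡ 620 (mod 9924).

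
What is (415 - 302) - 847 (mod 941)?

415 - 302 = 113
113 - 847 = -734 ≡ 207 (mod 941)

207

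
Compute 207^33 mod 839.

By square-and-multiply:
33 in binary is 100001, i.e. 33 = 32 + 1.
207^1 ≡ 207 (mod 839)
207^2 ≡ 207^2 = 42849 ≡ 60 (mod 839)
207^4 ≡ 60^2 = 3600 ≡ 244 (mod 839)
207^8 ≡ 244^2 = 59536 ≡ 806 (mod 839)
207^16 ≡ 806^2 = 649636 ≡ 250 (mod 839)
207^32 ≡ 250^2 = 62500 ≡ 414 (mod 839)
207^33 = 207^32 × 207^1 ≡ 414 × 207 (mod 839).
414 × 207 = 85698 ≡ 120 (mod 839).

120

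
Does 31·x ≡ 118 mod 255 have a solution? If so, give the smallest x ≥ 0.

193

gcd(31, 255) = 1, so a unique solution mod 255 exists.
31⁻¹ ≡ 181 (mod 255).
x ≡ 181·118 ≡ 193 (mod 255).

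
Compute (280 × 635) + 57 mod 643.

389

280 × 635 = 177800 ≡ 332 (mod 643)
332 + 57 = 389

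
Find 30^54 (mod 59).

16

Compute successive squares:
54 in binary is 110110, i.e. 54 = 32 + 16 + 4 + 2.
30^1 ≡ 30 (mod 59)
30^2 ≡ 30^2 = 900 ≡ 15 (mod 59)
30^4 ≡ 15^2 = 225 ≡ 48 (mod 59)
30^8 ≡ 48^2 = 2304 ≡ 3 (mod 59)
30^16 ≡ 3^2 = 9 (mod 59)
30^32 ≡ 9^2 = 81 ≡ 22 (mod 59)
30^54 = 30^32 * 30^16 * 30^4 * 30^2 ≡ 22 * 9 * 48 * 15 (mod 59).
Accumulate the product:
22 * 9 = 198 ≡ 21
21 * 48 = 1008 ≡ 5
5 * 15 = 75 ≡ 16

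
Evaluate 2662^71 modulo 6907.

Compute successive squares:
71 in binary is 1000111, i.e. 71 = 64 + 4 + 2 + 1.
2662^1 ≡ 2662 (mod 6907)
2662^2 ≡ 2662^2 = 7086244 ≡ 6569 (mod 6907)
2662^4 ≡ 6569^2 = 43151761 ≡ 3732 (mod 6907)
2662^8 ≡ 3732^2 = 13927824 ≡ 3312 (mod 6907)
2662^16 ≡ 3312^2 = 10969344 ≡ 1028 (mod 6907)
2662^32 ≡ 1028^2 = 1056784 ≡ 13 (mod 6907)
2662^64 ≡ 13^2 = 169 (mod 6907)
2662^71 = 2662^64 · 2662^4 · 2662^2 · 2662^1 ≡ 169 · 3732 · 6569 · 2662 (mod 6907).
Accumulate the product:
169 · 3732 = 630708 ≡ 2171
2171 · 6569 = 14261299 ≡ 5251
5251 · 2662 = 13978162 ≡ 5301

5301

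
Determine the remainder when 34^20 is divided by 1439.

20 in binary is 10100, i.e. 20 = 16 + 4.
34^1 ≡ 34 (mod 1439)
34^2 ≡ 34^2 = 1156 (mod 1439)
34^4 ≡ 1156^2 = 1336336 ≡ 944 (mod 1439)
34^8 ≡ 944^2 = 891136 ≡ 395 (mod 1439)
34^16 ≡ 395^2 = 156025 ≡ 613 (mod 1439)
34^20 = 34^16 × 34^4 ≡ 613 × 944 (mod 1439).
613 × 944 = 578672 ≡ 194 (mod 1439).

194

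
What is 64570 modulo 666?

64570 = 96*666 + 634, so 64570 ≡ 634 (mod 666).

634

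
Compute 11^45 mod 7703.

45 in binary is 101101, i.e. 45 = 32 + 8 + 4 + 1.
11^1 ≡ 11 (mod 7703)
11^2 ≡ 11^2 = 121 (mod 7703)
11^4 ≡ 121^2 = 14641 ≡ 6938 (mod 7703)
11^8 ≡ 6938^2 = 48135844 ≡ 7500 (mod 7703)
11^16 ≡ 7500^2 = 56250000 ≡ 2694 (mod 7703)
11^32 ≡ 2694^2 = 7257636 ≡ 1410 (mod 7703)
11^45 = 11^32 × 11^8 × 11^4 × 11^1 ≡ 1410 × 7500 × 6938 × 11 (mod 7703).
Accumulate the product:
1410 × 7500 = 10575000 ≡ 6484
6484 × 6938 = 44985992 ≡ 472
472 × 11 = 5192

5192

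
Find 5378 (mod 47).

5378 = 114·47 + 20, so 5378 ≡ 20 (mod 47).

20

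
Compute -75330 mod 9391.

-75330 = -9×9391 + 9189, so -75330 ≡ 9189 (mod 9391).

9189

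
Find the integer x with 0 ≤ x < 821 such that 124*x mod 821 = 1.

Run the extended Euclidean algorithm:
821 = 6*124 + 77
124 = 1*77 + 47
77 = 1*47 + 30
47 = 1*30 + 17
30 = 1*17 + 13
17 = 1*13 + 4
13 = 3*4 + 1
4 = 4*1 + 0
gcd(124, 821) = 1, so the inverse exists.
Back-substitute for 1:
1 = 1*13 − 3*4
  = −3*17 + 4*13
  = 4*30 − 7*17
  = −7*47 + 11*30
  = 11*77 − 18*47
  = −18*124 + 29*77
  = 29*821 − 192*124
So 124⁻¹ ≡ −192 ≡ 629 (mod 821).

629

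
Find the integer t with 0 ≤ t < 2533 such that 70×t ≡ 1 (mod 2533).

2533 = 36*70 + 13
70 = 5*13 + 5
13 = 2*5 + 3
5 = 1*3 + 2
3 = 1*2 + 1
2 = 2*1 + 0
gcd(70, 2533) = 1, so the inverse exists.
Bézout: 1 = 27*2533 − 977*70.
So 70⁻¹ ≡ −977 ≡ 1556 (mod 2533).

1556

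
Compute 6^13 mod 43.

Using repeated squaring:
6^1 ≡ 6 (mod 43)
6^2 ≡ 6^2 = 36 (mod 43)
6^4 ≡ 36^2 = 1296 ≡ 6 (mod 43)
6^8 ≡ 6^2 = 36 (mod 43)
6^13 = 6^8 × 6^4 × 6^1 ≡ 36 × 6 × 6 (mod 43).
Accumulate the product:
36 × 6 = 216 ≡ 1
1 × 6 = 6

6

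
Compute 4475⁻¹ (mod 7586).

Run the extended Euclidean algorithm:
7586 = 1*4475 + 3111
4475 = 1*3111 + 1364
3111 = 2*1364 + 383
1364 = 3*383 + 215
383 = 1*215 + 168
215 = 1*168 + 47
168 = 3*47 + 27
47 = 1*27 + 20
27 = 1*20 + 7
20 = 2*7 + 6
7 = 1*6 + 1
6 = 6*1 + 0
gcd(4475, 7586) = 1, so the inverse exists.
Bézout: 1 = 666*7586 − 1129*4475.
So 4475⁻¹ ≡ −1129 ≡ 6457 (mod 7586).

6457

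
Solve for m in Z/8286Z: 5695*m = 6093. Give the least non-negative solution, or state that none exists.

gcd(5695, 8286) = 1, so a unique solution mod 8286 exists.
5695⁻¹ ≡ 3505 (mod 8286).
m ≡ 3505*6093 ≡ 2943 (mod 8286).

2943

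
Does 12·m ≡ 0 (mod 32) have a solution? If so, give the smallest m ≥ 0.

0

gcd(12, 32) = 4, and 4 | 0, so solutions exist.
Divide through by 4: 3·m ≡ 0 (mod 8).
3⁻¹ ≡ 3 (mod 8).
m ≡ 3·0 ≡ 0 (mod 8).
The smallest non-negative solution is m = 0.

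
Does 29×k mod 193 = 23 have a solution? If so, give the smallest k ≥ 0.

74

gcd(29, 193) = 1, so a unique solution mod 193 exists.
29⁻¹ ≡ 20 (mod 193).
k ≡ 20×23 ≡ 74 (mod 193).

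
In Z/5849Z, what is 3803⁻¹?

5849 = 1×3803 + 2046
3803 = 1×2046 + 1757
2046 = 1×1757 + 289
1757 = 6×289 + 23
289 = 12×23 + 13
23 = 1×13 + 10
13 = 1×10 + 3
10 = 3×3 + 1
3 = 3×1 + 0
gcd(3803, 5849) = 1, so the inverse exists.
Bézout: 1 = −1158×5849 + 1781×3803.
So 3803⁻¹ ≡ 1781 (mod 5849).

1781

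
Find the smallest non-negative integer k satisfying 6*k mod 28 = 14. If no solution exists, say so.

7

gcd(6, 28) = 2, and 2 | 14, so solutions exist.
Divide through by 2: 3*k ≡ 7 (mod 14).
3⁻¹ ≡ 5 (mod 14).
k ≡ 5*7 ≡ 7 (mod 14).
The smallest non-negative solution is k = 7.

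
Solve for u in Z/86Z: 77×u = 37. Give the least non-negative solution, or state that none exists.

15

gcd(77, 86) = 1, so a unique solution mod 86 exists.
77⁻¹ ≡ 19 (mod 86).
u ≡ 19×37 ≡ 15 (mod 86).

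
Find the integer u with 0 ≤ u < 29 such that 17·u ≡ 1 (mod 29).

12

Run the extended Euclidean algorithm:
29 = 1*17 + 12
17 = 1*12 + 5
12 = 2*5 + 2
5 = 2*2 + 1
2 = 2*1 + 0
gcd(17, 29) = 1, so the inverse exists.
Back-substitute for 1:
1 = 1*5 − 2*2
  = −2*12 + 5*5
  = 5*17 − 7*12
  = −7*29 + 12*17
So 17⁻¹ ≡ 12 (mod 29).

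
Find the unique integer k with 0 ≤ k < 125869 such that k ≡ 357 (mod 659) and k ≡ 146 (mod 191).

114364

659⁻¹ mod 191: 659·20 ≡ 1 (mod 191), so 659⁻¹ ≡ 20.
k = 357 + 659·((146 − 357)·20 mod 191) = 357 + 659·173 = 114364.
Check: 114364 mod 659 = 357, 114364 mod 191 = 146. ✓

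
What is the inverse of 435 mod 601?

496

601 = 1×435 + 166
435 = 2×166 + 103
166 = 1×103 + 63
103 = 1×63 + 40
63 = 1×40 + 23
40 = 1×23 + 17
23 = 1×17 + 6
17 = 2×6 + 5
6 = 1×5 + 1
5 = 5×1 + 0
gcd(435, 601) = 1, so the inverse exists.
Bézout: 1 = 76×601 − 105×435.
So 435⁻¹ ≡ −105 ≡ 496 (mod 601).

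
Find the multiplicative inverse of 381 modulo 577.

262

By the extended Euclidean algorithm:
577 = 1×381 + 196
381 = 1×196 + 185
196 = 1×185 + 11
185 = 16×11 + 9
11 = 1×9 + 2
9 = 4×2 + 1
2 = 2×1 + 0
gcd(381, 577) = 1, so the inverse exists.
Back-substitute for 1:
1 = 1×9 − 4×2
  = −4×11 + 5×9
  = 5×185 − 84×11
  = −84×196 + 89×185
  = 89×381 − 173×196
  = −173×577 + 262×381
So 381⁻¹ ≡ 262 (mod 577).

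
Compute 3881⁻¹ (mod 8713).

6450

By the extended Euclidean algorithm:
8713 = 2·3881 + 951
3881 = 4·951 + 77
951 = 12·77 + 27
77 = 2·27 + 23
27 = 1·23 + 4
23 = 5·4 + 3
4 = 1·3 + 1
3 = 3·1 + 0
gcd(3881, 8713) = 1, so the inverse exists.
Back-substitute for 1:
1 = 1·4 − 1·3
  = −1·23 + 6·4
  = 6·27 − 7·23
  = −7·77 + 20·27
  = 20·951 − 247·77
  = −247·3881 + 1008·951
  = 1008·8713 − 2263·3881
So 3881⁻¹ ≡ −2263 ≡ 6450 (mod 8713).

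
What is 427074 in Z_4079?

2858

427074 = 104*4079 + 2858, so 427074 ≡ 2858 (mod 4079).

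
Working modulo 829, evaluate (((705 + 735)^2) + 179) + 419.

40

705 + 735 = 1440 ≡ 611 (mod 829)
(611)^2 ≡ 271 (mod 829)
271 + 179 = 450
450 + 419 = 869 ≡ 40 (mod 829)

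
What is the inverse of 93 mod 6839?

956

Apply the Euclidean algorithm and back-substitute:
6839 = 73×93 + 50
93 = 1×50 + 43
50 = 1×43 + 7
43 = 6×7 + 1
7 = 7×1 + 0
gcd(93, 6839) = 1, so the inverse exists.
Back-substitute for 1:
1 = 1×43 − 6×7
  = −6×50 + 7×43
  = 7×93 − 13×50
  = −13×6839 + 956×93
So 93⁻¹ ≡ 956 (mod 6839).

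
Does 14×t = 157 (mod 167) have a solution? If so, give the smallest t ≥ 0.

gcd(14, 167) = 1, so a unique solution mod 167 exists.
14⁻¹ ≡ 12 (mod 167).
t ≡ 12×157 ≡ 47 (mod 167).

47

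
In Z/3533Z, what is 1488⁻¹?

444

Apply the Euclidean algorithm and back-substitute:
3533 = 2×1488 + 557
1488 = 2×557 + 374
557 = 1×374 + 183
374 = 2×183 + 8
183 = 22×8 + 7
8 = 1×7 + 1
7 = 7×1 + 0
gcd(1488, 3533) = 1, so the inverse exists.
Bézout: 1 = −187×3533 + 444×1488.
So 1488⁻¹ ≡ 444 (mod 3533).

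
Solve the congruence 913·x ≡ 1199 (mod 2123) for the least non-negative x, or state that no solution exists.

gcd(913, 2123) = 11, and 11 | 1199, so solutions exist.
Divide through by 11: 83·x = 109 (mod 193).
83⁻¹ ≡ 100 (mod 193).
x ≡ 100·109 ≡ 92 (mod 193).
The smallest non-negative solution is x = 92.

92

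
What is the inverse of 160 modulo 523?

304

Run the extended Euclidean algorithm:
523 = 3×160 + 43
160 = 3×43 + 31
43 = 1×31 + 12
31 = 2×12 + 7
12 = 1×7 + 5
7 = 1×5 + 2
5 = 2×2 + 1
2 = 2×1 + 0
gcd(160, 523) = 1, so the inverse exists.
Back-substitute for 1:
1 = 1×5 − 2×2
  = −2×7 + 3×5
  = 3×12 − 5×7
  = −5×31 + 13×12
  = 13×43 − 18×31
  = −18×160 + 67×43
  = 67×523 − 219×160
So 160⁻¹ ≡ −219 ≡ 304 (mod 523).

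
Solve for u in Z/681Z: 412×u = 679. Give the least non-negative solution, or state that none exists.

gcd(412, 681) = 1, so a unique solution mod 681 exists.
412⁻¹ ≡ 481 (mod 681).
u ≡ 481×679 ≡ 400 (mod 681).

400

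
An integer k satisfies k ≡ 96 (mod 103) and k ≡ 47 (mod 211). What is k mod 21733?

103⁻¹ mod 211: 103*84 ≡ 1 (mod 211), so 103⁻¹ ≡ 84.
k = 96 + 103*((47 − 96)*84 mod 211) = 96 + 103*104 = 10808.

10808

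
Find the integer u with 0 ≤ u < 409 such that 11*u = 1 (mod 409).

186

409 = 37*11 + 2
11 = 5*2 + 1
2 = 2*1 + 0
gcd(11, 409) = 1, so the inverse exists.
Back-substitute for 1:
1 = 1*11 − 5*2
  = −5*409 + 186*11
So 11⁻¹ ≡ 186 (mod 409).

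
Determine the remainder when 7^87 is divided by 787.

138

87 in binary is 1010111, i.e. 87 = 64 + 16 + 4 + 2 + 1.
7^1 ≡ 7 (mod 787)
7^2 ≡ 7^2 = 49 (mod 787)
7^4 ≡ 49^2 = 2401 ≡ 40 (mod 787)
7^8 ≡ 40^2 = 1600 ≡ 26 (mod 787)
7^16 ≡ 26^2 = 676 (mod 787)
7^32 ≡ 676^2 = 456976 ≡ 516 (mod 787)
7^64 ≡ 516^2 = 266256 ≡ 250 (mod 787)
7^87 = 7^64 * 7^16 * 7^4 * 7^2 * 7^1 ≡ 250 * 676 * 40 * 49 * 7 (mod 787).
Accumulate the product:
250 * 676 = 169000 ≡ 582
582 * 40 = 23280 ≡ 457
457 * 49 = 22393 ≡ 357
357 * 7 = 2499 ≡ 138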